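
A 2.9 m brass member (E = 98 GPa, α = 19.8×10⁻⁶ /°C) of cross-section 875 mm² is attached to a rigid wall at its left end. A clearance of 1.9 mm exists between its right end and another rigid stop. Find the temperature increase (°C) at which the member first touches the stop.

The gap closes when αΔT L = 1.9 mm, since the member is still unstressed at that instant.
ΔT = 1.9 / (19.8×10⁻⁶ × 2900) = 33.09 °C.

ΔT ≈ 33.1 °C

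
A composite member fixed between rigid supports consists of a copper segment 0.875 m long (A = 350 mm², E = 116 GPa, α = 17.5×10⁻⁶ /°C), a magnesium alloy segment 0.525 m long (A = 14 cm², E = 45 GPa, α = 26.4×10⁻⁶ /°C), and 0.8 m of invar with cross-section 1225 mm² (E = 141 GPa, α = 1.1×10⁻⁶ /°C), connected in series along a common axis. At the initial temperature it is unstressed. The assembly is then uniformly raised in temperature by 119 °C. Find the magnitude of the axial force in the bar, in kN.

P ≈ 104 kN (compressive)

If the supports were absent, the total length change would be Σ αᵢΔT Lᵢ = 17.5×10⁻⁶×119×875 + 26.4×10⁻⁶×119×525 + 1.1×10⁻⁶×119×800 = 3.576 mm.
Since the ends are fixed, an axial force P builds up, equal in every segment, with P · Σ Lᵢ/(AᵢEᵢ) = δ_free.
Σ Lᵢ/(AᵢEᵢ) = 875/(350×116×10³) + 525/(1400×45×10³) + 800/(1225×141×10³) = 3.452×10⁻⁵ mm/N.
So P = 3.576 / 3.452×10⁻⁵ = 103.6 kN, compressive.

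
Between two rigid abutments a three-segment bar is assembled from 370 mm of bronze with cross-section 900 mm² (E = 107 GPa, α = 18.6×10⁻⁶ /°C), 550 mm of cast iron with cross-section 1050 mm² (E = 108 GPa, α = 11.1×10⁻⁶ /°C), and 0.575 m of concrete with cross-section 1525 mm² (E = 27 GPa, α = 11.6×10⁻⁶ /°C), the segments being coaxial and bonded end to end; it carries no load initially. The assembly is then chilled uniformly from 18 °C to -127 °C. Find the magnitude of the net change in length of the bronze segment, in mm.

|ΔL| ≈ 0.515 mm

Free thermal contraction of the whole bar: Σ αᵢΔT Lᵢ = 18.6×10⁻⁶×145×370 + 11.1×10⁻⁶×145×550 + 11.6×10⁻⁶×145×575 = 2.85 mm.
Since the ends are fixed, an axial force P builds up, equal in every segment, with P · Σ Lᵢ/(AᵢEᵢ) = δ_free.
The series flexibility is Σ Lᵢ/(AᵢEᵢ) = 370/(900×107×10³) + 550/(1050×108×10³) + 575/(1525×27×10³) = 2.266×10⁻⁵ mm/N.
Hence P = δ_free / Σ(L/AE) = 2.85/2.266×10⁻⁵ = 125.8 kN (tensile).
For the bronze segment, free thermal change = 18.6×10⁻⁶×145×370 = 0.9979 mm and elastic change from P = 125800×370/(900×107×10³) = 0.4833 mm; these oppose, so the net change is 0.515 mm (segment shortens).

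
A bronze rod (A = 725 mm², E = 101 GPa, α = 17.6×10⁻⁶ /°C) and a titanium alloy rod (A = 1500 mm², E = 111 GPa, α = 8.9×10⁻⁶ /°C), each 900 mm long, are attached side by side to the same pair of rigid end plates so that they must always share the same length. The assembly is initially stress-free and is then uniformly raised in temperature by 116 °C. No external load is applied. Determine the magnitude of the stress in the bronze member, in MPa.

σ ≈ 70.8 MPa (compressive)

The bronze has the larger α, so on heating it would change length more than the titanium alloy if both were free. The rigid plates force a common final length, so the bronze is put into compression and the titanium alloy into tension, with equal and opposite forces P (no external load).
Equating the net (thermal + elastic) strains gives |α₁ − α₂|·ΔT = P·[1/(A₁E₁) + 1/(A₂E₂)].
|α₁ − α₂|·ΔT = 8.7×10⁻⁶ × 116 = 0.001009.
1/(A₁E₁) + 1/(A₂E₂) = 1/(725×101×10³) + 1/(1500×111×10³) = 1.966×10⁻⁸ N⁻¹.
P = 0.001009 / 1.966×10⁻⁸ = 51330 N = 51.33 kN.
σ_{bronze} = P/A₁ = 51330/725 = 70.79 MPa, compressive.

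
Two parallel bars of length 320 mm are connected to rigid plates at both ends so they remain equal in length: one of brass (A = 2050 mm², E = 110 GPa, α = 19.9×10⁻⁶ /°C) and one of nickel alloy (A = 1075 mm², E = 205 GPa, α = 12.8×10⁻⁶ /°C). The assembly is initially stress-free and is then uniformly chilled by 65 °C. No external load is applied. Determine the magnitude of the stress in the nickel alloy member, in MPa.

Both members must finish at the same length. With the larger α, the brass tends to over-contract; the plates restrain it, putting the brass in tension and the nickel alloy in compression. With no external load the two internal forces are equal and opposite, magnitude P.
Compatibility of the two members (thermal + elastic change equal): (α₁ − α₂)ΔT = P·[1/(A₁E₁) + 1/(A₂E₂)].
|α₁ − α₂|·ΔT = 7.1×10⁻⁶ × 65 = 0.0004615.
1/(A₁E₁) + 1/(A₂E₂) = 1/(2050×110×10³) + 1/(1075×205×10³) = 8.972×10⁻⁹ N⁻¹.
P = 0.0004615 / 8.972×10⁻⁹ = 51440 N = 51.44 kN.
σ_{nickel alloy} = P/A₂ = 51440/1075 = 47.85 MPa, compressive.

σ ≈ 47.8 MPa (compressive)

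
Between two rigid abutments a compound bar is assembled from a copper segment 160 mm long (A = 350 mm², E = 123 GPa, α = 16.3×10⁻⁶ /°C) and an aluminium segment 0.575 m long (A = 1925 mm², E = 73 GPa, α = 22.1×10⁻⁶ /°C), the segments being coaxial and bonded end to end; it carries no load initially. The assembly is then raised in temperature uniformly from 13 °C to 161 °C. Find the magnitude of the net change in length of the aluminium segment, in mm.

With the walls removed the bar would change length by δ_free = Σ αᵢΔT Lᵢ = 16.3×10⁻⁶×148×160 + 22.1×10⁻⁶×148×575 = 2.267 mm.
The walls prevent any net length change, so an axial force P (same in every segment) develops. Compatibility: P · Σ Lᵢ/(AᵢEᵢ) = δ_free.
The series flexibility is Σ Lᵢ/(AᵢEᵢ) = 160/(350×123×10³) + 575/(1925×73×10³) = 7.808×10⁻⁶ mm/N.
Hence P = δ_free / Σ(L/AE) = 2.267/7.808×10⁻⁶ = 290.3 kN (compressive).
For the aluminium segment, free thermal change = 22.1×10⁻⁶×148×575 = 1.881 mm and elastic change from P = 290300×575/(1925×73×10³) = 1.188 mm; these oppose, so the net change is 0.693 mm (segment lengthens).

|ΔL| ≈ 0.693 mm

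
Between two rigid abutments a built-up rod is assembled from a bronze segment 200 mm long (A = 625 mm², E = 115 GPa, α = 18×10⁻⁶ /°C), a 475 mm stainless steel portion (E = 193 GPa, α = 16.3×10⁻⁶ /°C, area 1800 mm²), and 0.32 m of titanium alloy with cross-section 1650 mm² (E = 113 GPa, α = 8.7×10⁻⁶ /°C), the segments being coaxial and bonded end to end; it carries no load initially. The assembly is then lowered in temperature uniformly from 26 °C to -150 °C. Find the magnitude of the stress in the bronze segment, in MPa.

With the walls removed the bar would change length by δ_free = Σ αᵢΔT Lᵢ = 18×10⁻⁶×176×200 + 16.3×10⁻⁶×176×475 + 8.7×10⁻⁶×176×320 = 2.486 mm.
The rigid supports impose zero overall length change; the single axial force P common to all segments must satisfy P Σ Lᵢ/(AᵢEᵢ) = δ_free.
The series flexibility is Σ Lᵢ/(AᵢEᵢ) = 200/(625×115×10³) + 475/(1800×193×10³) + 320/(1650×113×10³) = 5.866×10⁻⁶ mm/N.
So P = 2.486 / 5.866×10⁻⁶ = 423.8 kN, tensile.
σ_{bronze} = P / A = 423800 / 625 = 678.1 MPa.

σ ≈ 678 MPa (tensile)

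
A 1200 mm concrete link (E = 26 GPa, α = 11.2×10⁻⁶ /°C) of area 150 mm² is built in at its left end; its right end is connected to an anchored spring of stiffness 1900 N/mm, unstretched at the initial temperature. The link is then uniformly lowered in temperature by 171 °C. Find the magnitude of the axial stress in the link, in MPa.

σ ≈ 18.4 MPa (tensile)

The unrestrained thermal change is αΔT L = 11.2×10⁻⁶ × 171 × 1200 = 2.298 mm.
Let P be the tensile force in the spring. The link extends elastically by PL/(AE) and the spring stretches by P/k; together these equal δ_free.
P [ L/(AE) + 1/k ] = δ_free → P [ 1200/(150×26×10³) + 1/(1900) ] = 2.298.
P = 2.298 / 0.000834 = 2756 N.
σ = P/A = 2756/150 = 18.37 MPa.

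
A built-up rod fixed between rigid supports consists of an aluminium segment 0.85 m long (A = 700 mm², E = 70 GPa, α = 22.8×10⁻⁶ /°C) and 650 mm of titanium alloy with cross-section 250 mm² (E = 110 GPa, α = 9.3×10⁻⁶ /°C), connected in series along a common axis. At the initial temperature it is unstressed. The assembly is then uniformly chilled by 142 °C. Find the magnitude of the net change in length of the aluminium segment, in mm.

|ΔL| ≈ 1.22 mm

With the walls removed the bar would change length by δ_free = Σ αᵢΔT Lᵢ = 22.8×10⁻⁶×142×850 + 9.3×10⁻⁶×142×650 = 3.61 mm.
Since the ends are fixed, an axial force P builds up, equal in every segment, with P · Σ Lᵢ/(AᵢEᵢ) = δ_free.
The series flexibility is Σ Lᵢ/(AᵢEᵢ) = 850/(700×70×10³) + 650/(250×110×10³) = 4.098×10⁻⁵ mm/N.
So P = 3.61 / 4.098×10⁻⁵ = 88.09 kN, tensile.
For the aluminium segment, free thermal change = 22.8×10⁻⁶×142×850 = 2.752 mm and elastic change from P = 88090×850/(700×70×10³) = 1.528 mm; these oppose, so the net change is 1.22 mm (segment shortens).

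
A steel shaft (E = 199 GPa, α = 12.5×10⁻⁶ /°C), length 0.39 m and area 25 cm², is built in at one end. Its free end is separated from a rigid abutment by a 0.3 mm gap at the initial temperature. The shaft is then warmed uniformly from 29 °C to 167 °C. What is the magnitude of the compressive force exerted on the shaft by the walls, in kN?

Unrestrained expansion: δ_free = αΔT L = 12.5×10⁻⁶ × 138 × 390 = 0.6727 mm.
The gap closes (δ_free > 0.3 mm) and the wall then resists a further 0.6727 − 0.3 = 0.3727 mm of expansion.
Compatibility: PL/(AE) = 0.3727 mm, so σ = P/A = E × (0.3727/390) = 190.2 MPa.
Force on the wall = σA = 190.2 × 2500 mm² = 475.5 kN.

P ≈ 475 kN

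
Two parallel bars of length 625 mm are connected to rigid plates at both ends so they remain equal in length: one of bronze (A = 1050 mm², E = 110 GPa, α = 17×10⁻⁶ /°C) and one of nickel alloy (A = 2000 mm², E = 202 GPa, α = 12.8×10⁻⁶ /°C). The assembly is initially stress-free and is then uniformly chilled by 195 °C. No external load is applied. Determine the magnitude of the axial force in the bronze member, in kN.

P ≈ 73.6 kN (tensile in the bronze)

The bronze has the larger α, so on cooling it would change length more than the nickel alloy if both were free. The rigid plates force a common final length, so the bronze is put into tension and the nickel alloy into compression, with equal and opposite forces P (no external load).
Equating the net (thermal + elastic) strains gives |α₁ − α₂|·ΔT = P·[1/(A₁E₁) + 1/(A₂E₂)].
|α₁ − α₂|·ΔT = 4.2×10⁻⁶ × 195 = 0.000819.
1/(A₁E₁) + 1/(A₂E₂) = 1/(1050×110×10³) + 1/(2000×202×10³) = 1.113×10⁻⁸ N⁻¹.
P = 0.000819 / 1.113×10⁻⁸ = 73560 N = 73.56 kN.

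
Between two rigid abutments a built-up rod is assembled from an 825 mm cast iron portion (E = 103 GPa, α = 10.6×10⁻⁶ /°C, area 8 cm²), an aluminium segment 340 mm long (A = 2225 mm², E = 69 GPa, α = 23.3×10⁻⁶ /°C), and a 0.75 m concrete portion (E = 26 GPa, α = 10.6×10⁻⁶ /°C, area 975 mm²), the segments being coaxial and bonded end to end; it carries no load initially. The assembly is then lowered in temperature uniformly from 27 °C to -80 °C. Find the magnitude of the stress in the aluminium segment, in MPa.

σ ≈ 28.3 MPa (tensile)

Free thermal contraction of the whole bar: Σ αᵢΔT Lᵢ = 10.6×10⁻⁶×107×825 + 23.3×10⁻⁶×107×340 + 10.6×10⁻⁶×107×750 = 2.634 mm.
The rigid supports impose zero overall length change; the single axial force P common to all segments must satisfy P Σ Lᵢ/(AᵢEᵢ) = δ_free.
The series flexibility is Σ Lᵢ/(AᵢEᵢ) = 825/(800×103×10³) + 340/(2225×69×10³) + 750/(975×26×10³) = 4.181×10⁻⁵ mm/N.
Hence P = δ_free / Σ(L/AE) = 2.634/4.181×10⁻⁵ = 63 kN (tensile).
σ_{aluminium} = P / A = 63000 / 2225 = 28.31 MPa.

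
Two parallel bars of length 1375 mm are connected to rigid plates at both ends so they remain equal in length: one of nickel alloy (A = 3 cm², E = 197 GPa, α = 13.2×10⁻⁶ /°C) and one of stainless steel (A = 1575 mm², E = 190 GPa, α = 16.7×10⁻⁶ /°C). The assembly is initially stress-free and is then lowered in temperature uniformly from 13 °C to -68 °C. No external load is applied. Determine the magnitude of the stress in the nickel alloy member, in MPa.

Equilibrium of a rigid end plate with no external load gives equal and opposite internal forces ±P in the two members. Since α_{stainless steel} > α_{nickel alloy}, cooling drives the stainless steel into tension and the nickel alloy into compression.
Setting the final lengths equal and cancelling L: (α₁ − α₂)ΔT = P/(A₁E₁) + P/(A₂E₂).
|α₁ − α₂|·ΔT = 3.5×10⁻⁶ × 81 = 0.0002835.
1/(A₁E₁) + 1/(A₂E₂) = 1/(300×197×10³) + 1/(1575×190×10³) = 2.026×10⁻⁸ N⁻¹.
P = 0.0002835 / 2.026×10⁻⁸ = 13990 N = 13.99 kN.
σ_{nickel alloy} = P/A₁ = 13990/300 = 46.64 MPa, compressive.

σ ≈ 46.6 MPa (compressive)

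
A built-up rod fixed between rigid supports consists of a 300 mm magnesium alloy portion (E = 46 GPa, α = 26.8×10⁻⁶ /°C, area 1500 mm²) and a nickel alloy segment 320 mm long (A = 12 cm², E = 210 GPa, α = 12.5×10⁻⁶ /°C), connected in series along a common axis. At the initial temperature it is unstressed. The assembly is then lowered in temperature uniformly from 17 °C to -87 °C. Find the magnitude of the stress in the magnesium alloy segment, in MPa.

σ ≈ 149 MPa (tensile)

Free thermal contraction of the whole bar: Σ αᵢΔT Lᵢ = 26.8×10⁻⁶×104×300 + 12.5×10⁻⁶×104×320 = 1.252 mm.
The rigid supports impose zero overall length change; the single axial force P common to all segments must satisfy P Σ Lᵢ/(AᵢEᵢ) = δ_free.
Σ Lᵢ/(AᵢEᵢ) = 300/(1500×46×10³) + 320/(1200×210×10³) = 5.618×10⁻⁶ mm/N.
P = 1.252 / 5.618×10⁻⁶ = 222900 N = 222.9 kN, tensile.
σ_{magnesium alloy} = P / A = 222900 / 1500 = 148.6 MPa.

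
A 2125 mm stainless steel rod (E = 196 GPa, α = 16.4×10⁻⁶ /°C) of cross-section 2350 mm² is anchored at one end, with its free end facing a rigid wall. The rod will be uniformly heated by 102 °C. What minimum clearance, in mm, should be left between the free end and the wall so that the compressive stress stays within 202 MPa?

With no wall the rod would lengthen by αΔT L = 16.4×10⁻⁶ × 102 × 2125 = 3.555 mm.
A stress of 202 MPa corresponds to the wall pushing the rod back by σL/E = 202×2125/(196×10³) = 2.19 mm.
So the gap has to take up the difference, g_min = δ_free − σL/E = 3.555 − 2.19 = 1.365 mm.

g ≈ 1.36 mm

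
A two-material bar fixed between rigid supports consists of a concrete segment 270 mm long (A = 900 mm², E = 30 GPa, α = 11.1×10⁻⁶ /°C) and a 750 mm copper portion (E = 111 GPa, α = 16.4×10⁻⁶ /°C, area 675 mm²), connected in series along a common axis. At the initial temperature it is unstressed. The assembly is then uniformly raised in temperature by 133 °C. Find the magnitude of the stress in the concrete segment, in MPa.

Free thermal expansion of the whole bar: Σ αᵢΔT Lᵢ = 11.1×10⁻⁶×133×270 + 16.4×10⁻⁶×133×750 = 2.035 mm.
The rigid supports impose zero overall length change; the single axial force P common to all segments must satisfy P Σ Lᵢ/(AᵢEᵢ) = δ_free.
The series flexibility is Σ Lᵢ/(AᵢEᵢ) = 270/(900×30×10³) + 750/(675×111×10³) = 2.001×10⁻⁵ mm/N.
P = 2.035 / 2.001×10⁻⁵ = 101700 N = 101.7 kN, compressive.
σ_{concrete} = P / A = 101700 / 900 = 113 MPa.

σ ≈ 113 MPa (compressive)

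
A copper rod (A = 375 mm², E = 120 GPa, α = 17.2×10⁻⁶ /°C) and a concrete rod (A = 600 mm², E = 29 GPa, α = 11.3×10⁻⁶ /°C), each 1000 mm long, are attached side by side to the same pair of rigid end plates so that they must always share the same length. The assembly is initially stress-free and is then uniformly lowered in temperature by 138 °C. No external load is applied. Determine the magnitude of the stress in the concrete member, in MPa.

σ ≈ 17 MPa (compressive)

The copper has the larger α, so on cooling it would change length more than the concrete if both were free. The rigid plates force a common final length, so the copper is put into tension and the concrete into compression, with equal and opposite forces P (no external load).
Equating the net (thermal + elastic) strains gives |α₁ − α₂|·ΔT = P·[1/(A₁E₁) + 1/(A₂E₂)].
|α₁ − α₂|·ΔT = 5.9×10⁻⁶ × 138 = 0.0008142.
1/(A₁E₁) + 1/(A₂E₂) = 1/(375×120×10³) + 1/(600×29×10³) = 7.969×10⁻⁸ N⁻¹.
So P = 0.0008142 / 7.969×10⁻⁸ = 10.22 kN.
σ_{concrete} = P/A₂ = 10220/600 = 17.03 MPa, compressive.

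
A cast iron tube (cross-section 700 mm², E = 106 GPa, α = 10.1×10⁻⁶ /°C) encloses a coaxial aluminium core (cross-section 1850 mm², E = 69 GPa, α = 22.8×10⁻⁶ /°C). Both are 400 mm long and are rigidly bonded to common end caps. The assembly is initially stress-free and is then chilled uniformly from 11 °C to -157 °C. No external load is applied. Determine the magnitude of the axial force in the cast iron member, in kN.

P ≈ 100 kN (compressive in the cast iron)

Both members must finish at the same length. With the larger α, the aluminium tends to over-contract; the plates restrain it, putting the aluminium in tension and the cast iron in compression. With no external load the two internal forces are equal and opposite, magnitude P.
Equating the net (thermal + elastic) strains gives |α₁ − α₂|·ΔT = P·[1/(A₁E₁) + 1/(A₂E₂)].
|α₁ − α₂|·ΔT = 12.7×10⁻⁶ × 168 = 0.002134.
1/(A₁E₁) + 1/(A₂E₂) = 1/(700×106×10³) + 1/(1850×69×10³) = 2.131×10⁻⁸ N⁻¹.
P = 0.002134 / 2.131×10⁻⁸ = 100100 N = 100.1 kN.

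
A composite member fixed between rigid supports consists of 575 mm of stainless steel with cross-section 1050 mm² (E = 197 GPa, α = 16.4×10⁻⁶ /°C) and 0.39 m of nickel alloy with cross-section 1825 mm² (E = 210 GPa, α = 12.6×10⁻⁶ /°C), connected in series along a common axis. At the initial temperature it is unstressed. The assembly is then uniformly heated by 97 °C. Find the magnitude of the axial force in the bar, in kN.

Free thermal expansion of the whole bar: Σ αᵢΔT Lᵢ = 16.4×10⁻⁶×97×575 + 12.6×10⁻⁶×97×390 = 1.391 mm.
The rigid supports impose zero overall length change; the single axial force P common to all segments must satisfy P Σ Lᵢ/(AᵢEᵢ) = δ_free.
Σ Lᵢ/(AᵢEᵢ) = 575/(1050×197×10³) + 390/(1825×210×10³) = 3.797×10⁻⁶ mm/N.
P = 1.391 / 3.797×10⁻⁶ = 366400 N = 366.4 kN, compressive.

P ≈ 366 kN (compressive)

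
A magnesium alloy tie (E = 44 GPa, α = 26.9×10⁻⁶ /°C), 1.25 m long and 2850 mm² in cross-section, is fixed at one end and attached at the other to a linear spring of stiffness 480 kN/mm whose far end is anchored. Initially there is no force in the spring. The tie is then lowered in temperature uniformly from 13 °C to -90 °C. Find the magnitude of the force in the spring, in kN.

P ≈ 287 kN

Free thermal contraction: δ_free = αΔT L = 26.9×10⁻⁶ × 103 × 1250 = 3.463 mm.
Let P be the tensile force in the spring. The tie extends elastically by PL/(AE) and the spring stretches by P/k; together these equal δ_free.
P [ L/(AE) + 1/k ] = δ_free → P [ 1250/(2850×44×10³) + 1/(480×10³) ] = 3.463.
P = 3.463 / 1.205×10⁻⁵ = 287400 N.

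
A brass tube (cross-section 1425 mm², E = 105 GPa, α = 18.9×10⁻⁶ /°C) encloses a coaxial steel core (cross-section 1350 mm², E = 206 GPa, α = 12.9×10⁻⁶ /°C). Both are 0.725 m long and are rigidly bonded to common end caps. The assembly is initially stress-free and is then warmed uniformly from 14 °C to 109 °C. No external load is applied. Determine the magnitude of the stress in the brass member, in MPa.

σ ≈ 38.9 MPa (compressive)

Equilibrium of a rigid end plate with no external load gives equal and opposite internal forces ±P in the two members. Since α_{brass} > α_{steel}, heating drives the brass into compression and the steel into tension.
Setting the final lengths equal and cancelling L: (α₁ − α₂)ΔT = P/(A₁E₁) + P/(A₂E₂).
|α₁ − α₂|·ΔT = 6×10⁻⁶ × 95 = 0.00057.
1/(A₁E₁) + 1/(A₂E₂) = 1/(1425×105×10³) + 1/(1350×206×10³) = 1.028×10⁻⁸ N⁻¹.
So P = 0.00057 / 1.028×10⁻⁸ = 55.45 kN.
σ_{brass} = P/A₁ = 55450/1425 = 38.91 MPa, compressive.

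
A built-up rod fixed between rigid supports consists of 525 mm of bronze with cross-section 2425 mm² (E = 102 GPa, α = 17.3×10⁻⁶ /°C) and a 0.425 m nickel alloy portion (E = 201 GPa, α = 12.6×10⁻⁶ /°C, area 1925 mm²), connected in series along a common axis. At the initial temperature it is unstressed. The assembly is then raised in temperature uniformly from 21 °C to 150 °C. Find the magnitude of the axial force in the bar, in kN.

Free thermal expansion of the whole bar: Σ αᵢΔT Lᵢ = 17.3×10⁻⁶×129×525 + 12.6×10⁻⁶×129×425 = 1.862 mm.
The rigid supports impose zero overall length change; the single axial force P common to all segments must satisfy P Σ Lᵢ/(AᵢEᵢ) = δ_free.
The series flexibility is Σ Lᵢ/(AᵢEᵢ) = 525/(2425×102×10³) + 425/(1925×201×10³) = 3.221×10⁻⁶ mm/N.
So P = 1.862 / 3.221×10⁻⁶ = 578.2 kN, compressive.

P ≈ 578 kN (compressive)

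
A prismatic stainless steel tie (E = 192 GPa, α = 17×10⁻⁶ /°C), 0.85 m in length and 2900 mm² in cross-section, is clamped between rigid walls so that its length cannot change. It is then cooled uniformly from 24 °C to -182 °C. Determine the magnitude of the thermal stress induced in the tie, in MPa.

The supports are rigid, so the total axial strain is zero. The restrained thermal strain is ε = αΔT = 17×10⁻⁶ × 206 = 3502×10⁻⁶.
The stress required to suppress this strain is σ = Eε = 192×10³ × 3502×10⁻⁶ = 672.4 MPa, tensile since the tie is trying to contract.

σ ≈ 672 MPa (tensile)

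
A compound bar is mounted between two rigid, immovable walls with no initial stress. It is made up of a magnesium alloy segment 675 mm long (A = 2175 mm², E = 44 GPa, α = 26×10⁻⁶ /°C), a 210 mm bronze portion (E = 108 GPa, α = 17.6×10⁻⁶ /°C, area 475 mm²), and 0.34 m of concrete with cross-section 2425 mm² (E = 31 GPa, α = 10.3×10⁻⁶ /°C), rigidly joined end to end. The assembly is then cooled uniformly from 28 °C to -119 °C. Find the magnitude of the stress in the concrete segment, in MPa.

σ ≈ 95.7 MPa (tensile)

With the walls removed the bar would change length by δ_free = Σ αᵢΔT Lᵢ = 26×10⁻⁶×147×675 + 17.6×10⁻⁶×147×210 + 10.3×10⁻⁶×147×340 = 3.638 mm.
Since the ends are fixed, an axial force P builds up, equal in every segment, with P · Σ Lᵢ/(AᵢEᵢ) = δ_free.
The series flexibility is Σ Lᵢ/(AᵢEᵢ) = 675/(2175×44×10³) + 210/(475×108×10³) + 340/(2425×31×10³) = 1.567×10⁻⁵ mm/N.
P = 3.638 / 1.567×10⁻⁵ = 232200 N = 232.2 kN, tensile.
σ_{concrete} = P / A = 232200 / 2425 = 95.74 MPa.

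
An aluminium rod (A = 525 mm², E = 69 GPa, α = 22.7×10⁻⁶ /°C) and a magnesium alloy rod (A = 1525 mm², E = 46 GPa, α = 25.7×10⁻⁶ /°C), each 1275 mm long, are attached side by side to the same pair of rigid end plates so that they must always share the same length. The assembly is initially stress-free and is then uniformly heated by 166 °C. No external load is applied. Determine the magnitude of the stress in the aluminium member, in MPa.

The magnesium alloy has the larger α, so on heating it would change length more than the aluminium if both were free. The rigid plates force a common final length, so the magnesium alloy is put into compression and the aluminium into tension, with equal and opposite forces P (no external load).
Compatibility of the two members (thermal + elastic change equal): (α₁ − α₂)ΔT = P·[1/(A₁E₁) + 1/(A₂E₂)].
|α₁ − α₂|·ΔT = 3×10⁻⁶ × 166 = 0.000498.
1/(A₁E₁) + 1/(A₂E₂) = 1/(525×69×10³) + 1/(1525×46×10³) = 4.186×10⁻⁸ N⁻¹.
So P = 0.000498 / 4.186×10⁻⁸ = 11.9 kN.
σ_{aluminium} = P/A₁ = 11900/525 = 22.66 MPa, tensile.

σ ≈ 22.7 MPa (tensile)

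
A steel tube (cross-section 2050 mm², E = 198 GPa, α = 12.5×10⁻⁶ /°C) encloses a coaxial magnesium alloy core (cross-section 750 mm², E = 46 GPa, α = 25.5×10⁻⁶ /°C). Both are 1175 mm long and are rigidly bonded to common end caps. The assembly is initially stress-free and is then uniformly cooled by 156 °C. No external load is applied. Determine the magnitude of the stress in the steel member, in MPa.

The magnesium alloy has the larger α, so on cooling it would change length more than the steel if both were free. The rigid plates force a common final length, so the magnesium alloy is put into tension and the steel into compression, with equal and opposite forces P (no external load).
Equating the net (thermal + elastic) strains gives |α₁ − α₂|·ΔT = P·[1/(A₁E₁) + 1/(A₂E₂)].
|α₁ − α₂|·ΔT = 13×10⁻⁶ × 156 = 0.002028.
1/(A₁E₁) + 1/(A₂E₂) = 1/(2050×198×10³) + 1/(750×46×10³) = 3.145×10⁻⁸ N⁻¹.
So P = 0.002028 / 3.145×10⁻⁸ = 64.49 kN.
σ_{steel} = P/A₁ = 64490/2050 = 31.46 MPa, compressive.

σ ≈ 31.5 MPa (compressive)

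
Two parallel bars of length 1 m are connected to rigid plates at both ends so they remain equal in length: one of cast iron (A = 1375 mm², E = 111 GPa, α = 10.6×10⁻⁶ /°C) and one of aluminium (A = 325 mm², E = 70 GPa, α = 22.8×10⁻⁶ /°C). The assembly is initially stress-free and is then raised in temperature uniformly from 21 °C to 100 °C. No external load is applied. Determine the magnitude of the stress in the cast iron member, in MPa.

Equilibrium of a rigid end plate with no external load gives equal and opposite internal forces ±P in the two members. Since α_{aluminium} > α_{cast iron}, heating drives the aluminium into compression and the cast iron into tension.
Compatibility of the two members (thermal + elastic change equal): (α₁ − α₂)ΔT = P·[1/(A₁E₁) + 1/(A₂E₂)].
|α₁ − α₂|·ΔT = 12.2×10⁻⁶ × 79 = 0.0009638.
1/(A₁E₁) + 1/(A₂E₂) = 1/(1375×111×10³) + 1/(325×70×10³) = 5.051×10⁻⁸ N⁻¹.
So P = 0.0009638 / 5.051×10⁻⁸ = 19.08 kN.
σ_{cast iron} = P/A₁ = 19080/1375 = 13.88 MPa, tensile.

σ ≈ 13.9 MPa (tensile)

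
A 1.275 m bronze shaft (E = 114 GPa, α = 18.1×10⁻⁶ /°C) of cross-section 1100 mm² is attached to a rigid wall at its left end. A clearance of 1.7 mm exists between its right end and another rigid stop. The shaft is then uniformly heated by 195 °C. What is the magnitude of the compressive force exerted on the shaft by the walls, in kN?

Unrestrained expansion: δ_free = αΔT L = 18.1×10⁻⁶ × 195 × 1275 = 4.5 mm.
This exceeds the 1.7 mm gap, so the wall pushes back. The portion of expansion that must be recovered elastically is δ_free − gap = 4.5 − 1.7 = 2.8 mm.
Compatibility: PL/(AE) = 2.8 mm, so σ = P/A = E × (2.8/1275) = 250.4 MPa.
Force on the wall = σA = 250.4 × 1100 mm² = 275.4 kN.

P ≈ 275 kN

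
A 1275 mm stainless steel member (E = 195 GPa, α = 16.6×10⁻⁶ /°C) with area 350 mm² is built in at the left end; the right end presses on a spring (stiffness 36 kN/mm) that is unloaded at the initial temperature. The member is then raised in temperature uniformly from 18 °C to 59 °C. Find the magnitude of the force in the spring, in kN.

If the spring were absent the member would lengthen by αΔT L = 16.6×10⁻⁶ × 41 × 1275 = 0.8678 mm.
With a force P in the spring, the elastic change of the member is PL/(AE) and that of the spring is P/k; compatibility requires their sum to equal δ_free.
So P = δ_free / [L/(AE) + 1/k] = 0.8678 / [ 1275/(350×195×10³) + 1/(36×10³) ].
P = 0.8678 / 4.646×10⁻⁵ = 18680 N.

P ≈ 18.7 kN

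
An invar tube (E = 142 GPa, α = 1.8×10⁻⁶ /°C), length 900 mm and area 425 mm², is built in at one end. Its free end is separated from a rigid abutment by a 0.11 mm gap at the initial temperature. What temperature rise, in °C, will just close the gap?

ΔT ≈ 67.9 °C

The gap closes when αΔT L = 0.11 mm, since the tube is still unstressed at that instant.
So ΔT = g/(αL) = 0.11/(1.8×10⁻⁶ × 900) = 67.9 °C.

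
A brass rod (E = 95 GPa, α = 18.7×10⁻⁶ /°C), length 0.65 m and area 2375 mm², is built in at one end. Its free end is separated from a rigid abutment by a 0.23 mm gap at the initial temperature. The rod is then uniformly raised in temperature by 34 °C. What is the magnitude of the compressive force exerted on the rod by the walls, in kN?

P ≈ 63.6 kN

If the wall were absent the rod would grow by αΔT L = 18.7×10⁻⁶ × 34 × 650 = 0.4133 mm.
This exceeds the 0.23 mm gap, so the wall pushes back. The portion of expansion that must be recovered elastically is δ_free − gap = 0.4133 − 0.23 = 0.1833 mm.
Compatibility: PL/(AE) = 0.1833 mm, so σ = P/A = E × (0.1833/650) = 26.79 MPa.
P = σA = 26.79 × 2375 = 63.62 kN.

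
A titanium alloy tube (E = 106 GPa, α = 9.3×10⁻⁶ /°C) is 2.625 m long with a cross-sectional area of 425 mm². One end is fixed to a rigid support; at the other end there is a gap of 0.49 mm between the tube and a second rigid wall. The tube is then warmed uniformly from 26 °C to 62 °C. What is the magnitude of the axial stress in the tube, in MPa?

Free thermal elongation = αΔT L = 9.3×10⁻⁶ × 36 × 2625 = 0.8789 mm.
The gap closes (δ_free > 0.49 mm) and the wall then resists a further 0.8789 − 0.49 = 0.3889 mm of expansion.
That suppressed elongation corresponds to σ = E·Δ/L = 106×10³ × 0.3889/2625 = 15.7 MPa.

σ ≈ 15.7 MPa (compressive)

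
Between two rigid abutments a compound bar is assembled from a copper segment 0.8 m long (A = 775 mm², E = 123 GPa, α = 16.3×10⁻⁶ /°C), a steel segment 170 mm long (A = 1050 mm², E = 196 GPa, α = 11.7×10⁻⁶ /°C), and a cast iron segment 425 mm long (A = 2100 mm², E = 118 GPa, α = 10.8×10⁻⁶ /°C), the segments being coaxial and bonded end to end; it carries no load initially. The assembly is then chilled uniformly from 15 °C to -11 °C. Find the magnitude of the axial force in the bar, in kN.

If the supports were absent, the total length change would be Σ αᵢΔT Lᵢ = 16.3×10⁻⁶×26×800 + 11.7×10⁻⁶×26×170 + 10.8×10⁻⁶×26×425 = 0.5101 mm.
The walls prevent any net length change, so an axial force P (same in every segment) develops. Compatibility: P · Σ Lᵢ/(AᵢEᵢ) = δ_free.
Σ Lᵢ/(AᵢEᵢ) = 800/(775×123×10³) + 170/(1050×196×10³) + 425/(2100×118×10³) = 1.093×10⁻⁵ mm/N.
So P = 0.5101 / 1.093×10⁻⁵ = 46.65 kN, tensile.

P ≈ 46.7 kN (tensile)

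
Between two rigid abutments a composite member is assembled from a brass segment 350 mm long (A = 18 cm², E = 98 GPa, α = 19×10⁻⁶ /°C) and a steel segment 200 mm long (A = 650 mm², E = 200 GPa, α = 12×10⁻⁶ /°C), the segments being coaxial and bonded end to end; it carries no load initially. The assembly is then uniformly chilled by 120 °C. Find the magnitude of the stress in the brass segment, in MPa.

σ ≈ 171 MPa (tensile)

With the walls removed the bar would change length by δ_free = Σ αᵢΔT Lᵢ = 19×10⁻⁶×120×350 + 12×10⁻⁶×120×200 = 1.086 mm.
The walls prevent any net length change, so an axial force P (same in every segment) develops. Compatibility: P · Σ Lᵢ/(AᵢEᵢ) = δ_free.
The series flexibility is Σ Lᵢ/(AᵢEᵢ) = 350/(1800×98×10³) + 200/(650×200×10³) = 3.523×10⁻⁶ mm/N.
P = 1.086 / 3.523×10⁻⁶ = 308300 N = 308.3 kN, tensile.
σ_{brass} = P / A = 308300 / 1800 = 171.3 MPa.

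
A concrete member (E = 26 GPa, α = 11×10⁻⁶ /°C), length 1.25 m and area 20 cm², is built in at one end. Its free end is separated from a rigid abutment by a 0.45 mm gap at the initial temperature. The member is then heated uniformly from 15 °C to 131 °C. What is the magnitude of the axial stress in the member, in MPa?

σ ≈ 23.8 MPa (compressive)

Free thermal elongation = αΔT L = 11×10⁻⁶ × 116 × 1250 = 1.595 mm.
This exceeds the 0.45 mm gap, so the wall pushes back. The portion of expansion that must be recovered elastically is δ_free − gap = 1.595 − 0.45 = 1.145 mm.
That suppressed elongation corresponds to σ = E·Δ/L = 26×10³ × 1.145/1250 = 23.82 MPa.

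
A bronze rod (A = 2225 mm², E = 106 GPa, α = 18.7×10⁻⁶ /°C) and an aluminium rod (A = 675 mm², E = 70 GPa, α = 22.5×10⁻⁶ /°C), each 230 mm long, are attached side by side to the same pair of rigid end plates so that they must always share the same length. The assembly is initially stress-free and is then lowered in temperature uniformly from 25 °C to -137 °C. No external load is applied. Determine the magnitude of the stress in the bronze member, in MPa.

The aluminium has the larger α, so on cooling it would change length more than the bronze if both were free. The rigid plates force a common final length, so the aluminium is put into tension and the bronze into compression, with equal and opposite forces P (no external load).
Setting the final lengths equal and cancelling L: (α₁ − α₂)ΔT = P/(A₁E₁) + P/(A₂E₂).
|α₁ − α₂|·ΔT = 3.8×10⁻⁶ × 162 = 0.0006156.
1/(A₁E₁) + 1/(A₂E₂) = 1/(2225×106×10³) + 1/(675×70×10³) = 2.54×10⁻⁸ N⁻¹.
P = 0.0006156 / 2.54×10⁻⁸ = 24230 N = 24.23 kN.
σ_{bronze} = P/A₁ = 24230/2225 = 10.89 MPa, compressive.

σ ≈ 10.9 MPa (compressive)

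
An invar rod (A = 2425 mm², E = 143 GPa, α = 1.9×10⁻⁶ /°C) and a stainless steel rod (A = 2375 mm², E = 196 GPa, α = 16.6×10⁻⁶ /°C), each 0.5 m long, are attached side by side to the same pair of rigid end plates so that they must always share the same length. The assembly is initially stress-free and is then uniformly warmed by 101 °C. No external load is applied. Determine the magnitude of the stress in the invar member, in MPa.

Equilibrium of a rigid end plate with no external load gives equal and opposite internal forces ±P in the two members. Since α_{stainless steel} > α_{invar}, heating drives the stainless steel into compression and the invar into tension.
Equating the net (thermal + elastic) strains gives |α₁ − α₂|·ΔT = P·[1/(A₁E₁) + 1/(A₂E₂)].
|α₁ − α₂|·ΔT = 14.7×10⁻⁶ × 101 = 0.001485.
1/(A₁E₁) + 1/(A₂E₂) = 1/(2425×143×10³) + 1/(2375×196×10³) = 5.032×10⁻⁹ N⁻¹.
So P = 0.001485 / 5.032×10⁻⁹ = 295.1 kN.
σ_{invar} = P/A₁ = 295100/2425 = 121.7 MPa, tensile.

σ ≈ 122 MPa (tensile)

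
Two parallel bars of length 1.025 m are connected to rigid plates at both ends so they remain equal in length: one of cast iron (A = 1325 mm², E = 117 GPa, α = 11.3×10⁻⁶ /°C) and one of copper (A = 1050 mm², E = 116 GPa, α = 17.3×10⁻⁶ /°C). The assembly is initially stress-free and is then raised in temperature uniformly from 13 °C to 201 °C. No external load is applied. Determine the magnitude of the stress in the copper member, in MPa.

Equilibrium of a rigid end plate with no external load gives equal and opposite internal forces ±P in the two members. Since α_{copper} > α_{cast iron}, heating drives the copper into compression and the cast iron into tension.
Compatibility of the two members (thermal + elastic change equal): (α₁ − α₂)ΔT = P·[1/(A₁E₁) + 1/(A₂E₂)].
|α₁ − α₂|·ΔT = 6×10⁻⁶ × 188 = 0.001128.
1/(A₁E₁) + 1/(A₂E₂) = 1/(1325×117×10³) + 1/(1050×116×10³) = 1.466×10⁻⁸ N⁻¹.
So P = 0.001128 / 1.466×10⁻⁸ = 76.94 kN.
σ_{copper} = P/A₂ = 76940/1050 = 73.28 MPa, compressive.

σ ≈ 73.3 MPa (compressive)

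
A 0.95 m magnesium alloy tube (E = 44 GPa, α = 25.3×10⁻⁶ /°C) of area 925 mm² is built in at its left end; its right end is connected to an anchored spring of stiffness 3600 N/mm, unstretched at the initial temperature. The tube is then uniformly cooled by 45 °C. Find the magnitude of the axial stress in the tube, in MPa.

σ ≈ 3.88 MPa (tensile)

Free thermal contraction: δ_free = αΔT L = 25.3×10⁻⁶ × 45 × 950 = 1.082 mm.
Let P be the tensile force in the spring. The tube extends elastically by PL/(AE) and the spring stretches by P/k; together these equal δ_free.
P [ L/(AE) + 1/k ] = δ_free → P [ 950/(925×44×10³) + 1/(3600) ] = 1.082.
P = 1.082 / 0.0003011 = 3592 N.
σ = P/A = 3592/925 = 3.883 MPa.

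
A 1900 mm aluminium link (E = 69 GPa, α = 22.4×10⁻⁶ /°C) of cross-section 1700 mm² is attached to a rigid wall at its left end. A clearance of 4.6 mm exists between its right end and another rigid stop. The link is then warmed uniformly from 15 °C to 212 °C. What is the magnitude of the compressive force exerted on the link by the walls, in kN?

P ≈ 234 kN

Free thermal elongation = αΔT L = 22.4×10⁻⁶ × 197 × 1900 = 8.384 mm.
The gap closes (δ_free > 4.6 mm) and the wall then resists a further 8.384 − 4.6 = 3.784 mm of expansion.
Compatibility: PL/(AE) = 3.784 mm, so σ = P/A = E × (3.784/1900) = 137.4 MPa.
Force on the wall = σA = 137.4 × 1700 mm² = 233.6 kN.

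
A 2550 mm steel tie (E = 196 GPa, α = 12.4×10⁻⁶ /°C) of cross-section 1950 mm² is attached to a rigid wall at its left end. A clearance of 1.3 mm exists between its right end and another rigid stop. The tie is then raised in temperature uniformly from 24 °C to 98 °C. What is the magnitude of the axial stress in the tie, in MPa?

Free thermal elongation = αΔT L = 12.4×10⁻⁶ × 74 × 2550 = 2.34 mm.
After closing the 1.3 mm clearance, 2.34 − 1.3 = 1.04 mm of expansion remains to be suppressed by the wall.
That suppressed elongation corresponds to σ = E·Δ/L = 196×10³ × 1.04/2550 = 79.93 MPa.

σ ≈ 79.9 MPa (compressive)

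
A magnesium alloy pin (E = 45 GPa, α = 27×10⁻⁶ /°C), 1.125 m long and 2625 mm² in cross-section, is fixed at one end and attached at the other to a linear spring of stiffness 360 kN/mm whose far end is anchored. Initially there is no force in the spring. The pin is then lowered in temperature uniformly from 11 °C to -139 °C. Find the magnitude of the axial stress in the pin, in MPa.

The unrestrained thermal change is αΔT L = 27×10⁻⁶ × 150 × 1125 = 4.556 mm.
With a force P in the spring, the elastic change of the pin is PL/(AE) and that of the spring is P/k; compatibility requires their sum to equal δ_free.
P [ L/(AE) + 1/k ] = δ_free → P [ 1125/(2625×45×10³) + 1/(360×10³) ] = 4.556.
P = 4.556 / 1.23×10⁻⁵ = 370400 N.
σ = P/A = 370400/2625 = 141.1 MPa.

σ ≈ 141 MPa (tensile)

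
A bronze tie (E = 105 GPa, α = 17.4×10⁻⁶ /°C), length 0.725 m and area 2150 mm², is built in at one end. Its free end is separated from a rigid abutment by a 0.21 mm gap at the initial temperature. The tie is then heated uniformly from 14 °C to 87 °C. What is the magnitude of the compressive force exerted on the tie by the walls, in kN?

P ≈ 221 kN

Unrestrained expansion: δ_free = αΔT L = 17.4×10⁻⁶ × 73 × 725 = 0.9209 mm.
After closing the 0.21 mm clearance, 0.9209 − 0.21 = 0.7109 mm of expansion remains to be suppressed by the wall.
So σ = E(δ_free − g)/L = 105×10³ × 0.7109/725 = 103 MPa.
P = σA = 103 × 2150 = 221.4 kN.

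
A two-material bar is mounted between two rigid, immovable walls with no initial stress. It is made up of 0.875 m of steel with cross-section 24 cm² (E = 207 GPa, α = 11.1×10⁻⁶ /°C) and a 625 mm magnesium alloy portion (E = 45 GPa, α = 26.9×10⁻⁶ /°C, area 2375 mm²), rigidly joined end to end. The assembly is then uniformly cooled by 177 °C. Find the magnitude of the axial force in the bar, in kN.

P ≈ 617 kN (tensile)

If the supports were absent, the total length change would be Σ αᵢΔT Lᵢ = 11.1×10⁻⁶×177×875 + 26.9×10⁻⁶×177×625 = 4.695 mm.
Since the ends are fixed, an axial force P builds up, equal in every segment, with P · Σ Lᵢ/(AᵢEᵢ) = δ_free.
Σ Lᵢ/(AᵢEᵢ) = 875/(2400×207×10³) + 625/(2375×45×10³) = 7.609×10⁻⁶ mm/N.
So P = 4.695 / 7.609×10⁻⁶ = 617 kN, tensile.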